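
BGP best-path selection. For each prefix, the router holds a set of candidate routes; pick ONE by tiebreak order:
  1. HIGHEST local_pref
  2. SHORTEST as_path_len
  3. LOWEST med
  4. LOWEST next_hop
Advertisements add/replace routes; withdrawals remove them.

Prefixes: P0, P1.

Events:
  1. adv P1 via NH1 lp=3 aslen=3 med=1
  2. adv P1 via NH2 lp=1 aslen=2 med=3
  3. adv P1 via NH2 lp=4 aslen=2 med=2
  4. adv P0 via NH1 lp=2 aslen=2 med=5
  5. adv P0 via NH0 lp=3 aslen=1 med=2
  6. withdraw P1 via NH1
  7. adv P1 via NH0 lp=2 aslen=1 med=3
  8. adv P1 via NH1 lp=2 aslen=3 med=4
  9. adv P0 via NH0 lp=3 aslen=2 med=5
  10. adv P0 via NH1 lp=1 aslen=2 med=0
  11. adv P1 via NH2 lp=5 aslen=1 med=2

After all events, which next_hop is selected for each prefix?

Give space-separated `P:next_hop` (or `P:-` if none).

Answer: P0:NH0 P1:NH2

Derivation:
Op 1: best P0=- P1=NH1
Op 2: best P0=- P1=NH1
Op 3: best P0=- P1=NH2
Op 4: best P0=NH1 P1=NH2
Op 5: best P0=NH0 P1=NH2
Op 6: best P0=NH0 P1=NH2
Op 7: best P0=NH0 P1=NH2
Op 8: best P0=NH0 P1=NH2
Op 9: best P0=NH0 P1=NH2
Op 10: best P0=NH0 P1=NH2
Op 11: best P0=NH0 P1=NH2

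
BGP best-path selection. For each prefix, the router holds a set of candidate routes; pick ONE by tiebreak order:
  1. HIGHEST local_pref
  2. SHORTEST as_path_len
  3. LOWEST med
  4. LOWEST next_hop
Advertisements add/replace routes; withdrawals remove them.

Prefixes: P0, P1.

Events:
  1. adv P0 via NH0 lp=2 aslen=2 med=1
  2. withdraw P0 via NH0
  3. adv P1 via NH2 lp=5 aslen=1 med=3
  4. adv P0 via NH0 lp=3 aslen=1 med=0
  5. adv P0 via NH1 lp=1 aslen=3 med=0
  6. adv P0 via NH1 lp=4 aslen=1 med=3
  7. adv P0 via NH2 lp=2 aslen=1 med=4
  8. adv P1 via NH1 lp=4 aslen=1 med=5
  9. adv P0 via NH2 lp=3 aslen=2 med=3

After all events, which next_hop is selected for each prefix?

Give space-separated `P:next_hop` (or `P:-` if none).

Answer: P0:NH1 P1:NH2

Derivation:
Op 1: best P0=NH0 P1=-
Op 2: best P0=- P1=-
Op 3: best P0=- P1=NH2
Op 4: best P0=NH0 P1=NH2
Op 5: best P0=NH0 P1=NH2
Op 6: best P0=NH1 P1=NH2
Op 7: best P0=NH1 P1=NH2
Op 8: best P0=NH1 P1=NH2
Op 9: best P0=NH1 P1=NH2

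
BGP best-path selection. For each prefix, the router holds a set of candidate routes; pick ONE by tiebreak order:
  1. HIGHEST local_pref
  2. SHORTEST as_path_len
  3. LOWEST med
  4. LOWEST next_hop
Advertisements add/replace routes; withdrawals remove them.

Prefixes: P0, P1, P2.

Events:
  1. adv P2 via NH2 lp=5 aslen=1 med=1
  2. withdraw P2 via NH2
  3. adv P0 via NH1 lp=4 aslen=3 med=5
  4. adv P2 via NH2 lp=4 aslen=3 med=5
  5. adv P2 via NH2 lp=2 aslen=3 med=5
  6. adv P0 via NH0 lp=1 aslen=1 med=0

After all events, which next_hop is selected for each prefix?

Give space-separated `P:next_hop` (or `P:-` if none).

Op 1: best P0=- P1=- P2=NH2
Op 2: best P0=- P1=- P2=-
Op 3: best P0=NH1 P1=- P2=-
Op 4: best P0=NH1 P1=- P2=NH2
Op 5: best P0=NH1 P1=- P2=NH2
Op 6: best P0=NH1 P1=- P2=NH2

Answer: P0:NH1 P1:- P2:NH2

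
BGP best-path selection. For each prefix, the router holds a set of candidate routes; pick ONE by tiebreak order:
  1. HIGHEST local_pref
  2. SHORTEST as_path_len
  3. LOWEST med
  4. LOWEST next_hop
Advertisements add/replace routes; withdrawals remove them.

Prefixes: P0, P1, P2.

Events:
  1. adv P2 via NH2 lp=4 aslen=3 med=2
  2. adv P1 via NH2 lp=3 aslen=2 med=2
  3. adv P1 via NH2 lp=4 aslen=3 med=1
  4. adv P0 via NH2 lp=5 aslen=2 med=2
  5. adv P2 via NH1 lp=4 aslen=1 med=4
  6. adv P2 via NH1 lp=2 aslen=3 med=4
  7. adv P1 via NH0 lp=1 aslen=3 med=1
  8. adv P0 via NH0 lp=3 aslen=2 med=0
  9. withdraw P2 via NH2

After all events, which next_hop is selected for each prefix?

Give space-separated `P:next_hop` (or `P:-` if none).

Answer: P0:NH2 P1:NH2 P2:NH1

Derivation:
Op 1: best P0=- P1=- P2=NH2
Op 2: best P0=- P1=NH2 P2=NH2
Op 3: best P0=- P1=NH2 P2=NH2
Op 4: best P0=NH2 P1=NH2 P2=NH2
Op 5: best P0=NH2 P1=NH2 P2=NH1
Op 6: best P0=NH2 P1=NH2 P2=NH2
Op 7: best P0=NH2 P1=NH2 P2=NH2
Op 8: best P0=NH2 P1=NH2 P2=NH2
Op 9: best P0=NH2 P1=NH2 P2=NH1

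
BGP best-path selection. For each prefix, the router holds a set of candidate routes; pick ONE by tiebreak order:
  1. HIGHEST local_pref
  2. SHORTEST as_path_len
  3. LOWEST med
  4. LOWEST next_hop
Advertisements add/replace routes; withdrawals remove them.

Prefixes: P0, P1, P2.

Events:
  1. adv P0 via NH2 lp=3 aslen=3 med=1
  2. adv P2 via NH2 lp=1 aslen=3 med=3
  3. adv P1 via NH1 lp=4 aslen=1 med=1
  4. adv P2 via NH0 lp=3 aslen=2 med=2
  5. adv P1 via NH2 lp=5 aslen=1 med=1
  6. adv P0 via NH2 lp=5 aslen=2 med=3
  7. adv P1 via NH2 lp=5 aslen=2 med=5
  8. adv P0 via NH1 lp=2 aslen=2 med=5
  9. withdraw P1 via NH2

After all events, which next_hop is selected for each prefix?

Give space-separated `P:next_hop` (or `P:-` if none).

Op 1: best P0=NH2 P1=- P2=-
Op 2: best P0=NH2 P1=- P2=NH2
Op 3: best P0=NH2 P1=NH1 P2=NH2
Op 4: best P0=NH2 P1=NH1 P2=NH0
Op 5: best P0=NH2 P1=NH2 P2=NH0
Op 6: best P0=NH2 P1=NH2 P2=NH0
Op 7: best P0=NH2 P1=NH2 P2=NH0
Op 8: best P0=NH2 P1=NH2 P2=NH0
Op 9: best P0=NH2 P1=NH1 P2=NH0

Answer: P0:NH2 P1:NH1 P2:NH0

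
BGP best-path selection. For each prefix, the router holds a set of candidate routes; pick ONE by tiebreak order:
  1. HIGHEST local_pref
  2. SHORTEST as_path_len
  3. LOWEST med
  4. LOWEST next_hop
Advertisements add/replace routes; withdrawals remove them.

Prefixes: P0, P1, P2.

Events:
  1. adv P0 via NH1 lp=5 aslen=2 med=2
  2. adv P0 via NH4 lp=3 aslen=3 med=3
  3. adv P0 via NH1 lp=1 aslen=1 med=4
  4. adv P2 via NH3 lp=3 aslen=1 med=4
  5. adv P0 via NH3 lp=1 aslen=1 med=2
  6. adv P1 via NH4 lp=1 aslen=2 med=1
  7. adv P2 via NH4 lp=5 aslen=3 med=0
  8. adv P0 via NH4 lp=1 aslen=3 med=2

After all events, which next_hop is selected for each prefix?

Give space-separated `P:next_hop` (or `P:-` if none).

Answer: P0:NH3 P1:NH4 P2:NH4

Derivation:
Op 1: best P0=NH1 P1=- P2=-
Op 2: best P0=NH1 P1=- P2=-
Op 3: best P0=NH4 P1=- P2=-
Op 4: best P0=NH4 P1=- P2=NH3
Op 5: best P0=NH4 P1=- P2=NH3
Op 6: best P0=NH4 P1=NH4 P2=NH3
Op 7: best P0=NH4 P1=NH4 P2=NH4
Op 8: best P0=NH3 P1=NH4 P2=NH4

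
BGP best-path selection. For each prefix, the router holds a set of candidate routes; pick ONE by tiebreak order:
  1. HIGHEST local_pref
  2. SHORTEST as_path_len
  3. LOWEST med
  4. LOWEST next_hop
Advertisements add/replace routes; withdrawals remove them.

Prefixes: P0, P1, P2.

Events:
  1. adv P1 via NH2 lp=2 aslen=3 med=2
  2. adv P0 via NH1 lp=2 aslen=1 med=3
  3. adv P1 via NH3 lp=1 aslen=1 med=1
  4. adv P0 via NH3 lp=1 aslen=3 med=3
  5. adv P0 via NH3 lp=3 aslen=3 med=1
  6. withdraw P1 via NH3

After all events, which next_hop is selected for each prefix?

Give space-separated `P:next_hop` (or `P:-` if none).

Answer: P0:NH3 P1:NH2 P2:-

Derivation:
Op 1: best P0=- P1=NH2 P2=-
Op 2: best P0=NH1 P1=NH2 P2=-
Op 3: best P0=NH1 P1=NH2 P2=-
Op 4: best P0=NH1 P1=NH2 P2=-
Op 5: best P0=NH3 P1=NH2 P2=-
Op 6: best P0=NH3 P1=NH2 P2=-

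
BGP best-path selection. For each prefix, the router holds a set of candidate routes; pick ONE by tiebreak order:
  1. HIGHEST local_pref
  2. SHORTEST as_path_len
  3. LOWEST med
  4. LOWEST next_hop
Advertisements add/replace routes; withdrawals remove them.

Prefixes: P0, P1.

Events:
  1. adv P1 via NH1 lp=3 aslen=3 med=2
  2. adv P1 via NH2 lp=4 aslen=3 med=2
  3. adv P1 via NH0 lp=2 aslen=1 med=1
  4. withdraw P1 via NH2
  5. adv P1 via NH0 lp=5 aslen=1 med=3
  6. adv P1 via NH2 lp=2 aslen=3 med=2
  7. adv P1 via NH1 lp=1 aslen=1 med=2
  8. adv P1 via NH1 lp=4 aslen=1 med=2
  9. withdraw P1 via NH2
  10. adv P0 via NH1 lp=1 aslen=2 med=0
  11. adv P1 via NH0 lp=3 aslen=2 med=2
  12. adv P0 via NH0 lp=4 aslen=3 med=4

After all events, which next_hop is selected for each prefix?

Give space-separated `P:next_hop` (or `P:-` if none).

Op 1: best P0=- P1=NH1
Op 2: best P0=- P1=NH2
Op 3: best P0=- P1=NH2
Op 4: best P0=- P1=NH1
Op 5: best P0=- P1=NH0
Op 6: best P0=- P1=NH0
Op 7: best P0=- P1=NH0
Op 8: best P0=- P1=NH0
Op 9: best P0=- P1=NH0
Op 10: best P0=NH1 P1=NH0
Op 11: best P0=NH1 P1=NH1
Op 12: best P0=NH0 P1=NH1

Answer: P0:NH0 P1:NH1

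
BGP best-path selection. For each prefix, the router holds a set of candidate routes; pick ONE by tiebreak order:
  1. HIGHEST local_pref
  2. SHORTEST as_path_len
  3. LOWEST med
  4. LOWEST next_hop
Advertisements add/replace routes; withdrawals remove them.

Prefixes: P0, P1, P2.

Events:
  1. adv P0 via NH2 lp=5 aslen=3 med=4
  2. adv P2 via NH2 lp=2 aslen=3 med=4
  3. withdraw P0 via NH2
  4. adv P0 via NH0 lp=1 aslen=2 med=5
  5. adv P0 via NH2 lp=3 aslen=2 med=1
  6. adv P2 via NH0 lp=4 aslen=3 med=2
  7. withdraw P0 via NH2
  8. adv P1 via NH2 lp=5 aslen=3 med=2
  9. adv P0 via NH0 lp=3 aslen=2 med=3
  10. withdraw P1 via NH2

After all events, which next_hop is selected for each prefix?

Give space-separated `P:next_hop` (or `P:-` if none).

Answer: P0:NH0 P1:- P2:NH0

Derivation:
Op 1: best P0=NH2 P1=- P2=-
Op 2: best P0=NH2 P1=- P2=NH2
Op 3: best P0=- P1=- P2=NH2
Op 4: best P0=NH0 P1=- P2=NH2
Op 5: best P0=NH2 P1=- P2=NH2
Op 6: best P0=NH2 P1=- P2=NH0
Op 7: best P0=NH0 P1=- P2=NH0
Op 8: best P0=NH0 P1=NH2 P2=NH0
Op 9: best P0=NH0 P1=NH2 P2=NH0
Op 10: best P0=NH0 P1=- P2=NH0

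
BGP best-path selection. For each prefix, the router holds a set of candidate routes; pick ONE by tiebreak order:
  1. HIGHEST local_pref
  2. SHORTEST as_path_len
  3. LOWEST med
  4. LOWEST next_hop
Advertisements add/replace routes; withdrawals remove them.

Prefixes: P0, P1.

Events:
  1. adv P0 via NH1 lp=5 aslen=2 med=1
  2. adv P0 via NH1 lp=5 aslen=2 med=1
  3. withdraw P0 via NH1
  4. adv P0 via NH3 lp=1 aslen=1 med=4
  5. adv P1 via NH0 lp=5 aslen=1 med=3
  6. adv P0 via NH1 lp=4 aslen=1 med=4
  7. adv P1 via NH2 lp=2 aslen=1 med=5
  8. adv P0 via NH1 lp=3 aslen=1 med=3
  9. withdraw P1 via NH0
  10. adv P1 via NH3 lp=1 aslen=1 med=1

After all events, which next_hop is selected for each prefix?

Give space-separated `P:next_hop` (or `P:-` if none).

Answer: P0:NH1 P1:NH2

Derivation:
Op 1: best P0=NH1 P1=-
Op 2: best P0=NH1 P1=-
Op 3: best P0=- P1=-
Op 4: best P0=NH3 P1=-
Op 5: best P0=NH3 P1=NH0
Op 6: best P0=NH1 P1=NH0
Op 7: best P0=NH1 P1=NH0
Op 8: best P0=NH1 P1=NH0
Op 9: best P0=NH1 P1=NH2
Op 10: best P0=NH1 P1=NH2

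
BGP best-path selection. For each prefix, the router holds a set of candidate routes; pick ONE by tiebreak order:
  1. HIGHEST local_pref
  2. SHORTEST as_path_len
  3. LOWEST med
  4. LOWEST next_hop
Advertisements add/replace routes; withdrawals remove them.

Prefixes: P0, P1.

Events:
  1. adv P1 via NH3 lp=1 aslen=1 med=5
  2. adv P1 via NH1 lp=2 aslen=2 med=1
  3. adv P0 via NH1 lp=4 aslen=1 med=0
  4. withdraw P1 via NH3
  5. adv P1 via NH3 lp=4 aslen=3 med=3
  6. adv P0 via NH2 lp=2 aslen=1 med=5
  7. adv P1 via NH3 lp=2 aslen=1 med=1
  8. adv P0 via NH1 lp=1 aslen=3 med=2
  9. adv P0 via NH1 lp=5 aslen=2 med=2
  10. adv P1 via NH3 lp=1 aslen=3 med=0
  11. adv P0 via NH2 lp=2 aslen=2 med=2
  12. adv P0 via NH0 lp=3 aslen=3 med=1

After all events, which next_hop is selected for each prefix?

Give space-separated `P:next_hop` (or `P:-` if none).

Op 1: best P0=- P1=NH3
Op 2: best P0=- P1=NH1
Op 3: best P0=NH1 P1=NH1
Op 4: best P0=NH1 P1=NH1
Op 5: best P0=NH1 P1=NH3
Op 6: best P0=NH1 P1=NH3
Op 7: best P0=NH1 P1=NH3
Op 8: best P0=NH2 P1=NH3
Op 9: best P0=NH1 P1=NH3
Op 10: best P0=NH1 P1=NH1
Op 11: best P0=NH1 P1=NH1
Op 12: best P0=NH1 P1=NH1

Answer: P0:NH1 P1:NH1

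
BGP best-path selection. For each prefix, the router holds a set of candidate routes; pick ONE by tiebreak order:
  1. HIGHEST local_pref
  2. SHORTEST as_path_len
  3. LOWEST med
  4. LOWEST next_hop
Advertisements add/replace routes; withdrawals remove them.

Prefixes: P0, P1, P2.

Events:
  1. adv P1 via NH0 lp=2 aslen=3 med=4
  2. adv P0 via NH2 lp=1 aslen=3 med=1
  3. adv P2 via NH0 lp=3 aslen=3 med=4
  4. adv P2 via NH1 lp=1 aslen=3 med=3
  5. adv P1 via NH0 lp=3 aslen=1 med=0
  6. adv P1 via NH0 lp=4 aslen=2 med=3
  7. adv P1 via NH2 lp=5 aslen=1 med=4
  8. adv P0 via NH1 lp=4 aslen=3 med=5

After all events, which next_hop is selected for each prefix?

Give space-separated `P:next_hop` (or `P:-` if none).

Answer: P0:NH1 P1:NH2 P2:NH0

Derivation:
Op 1: best P0=- P1=NH0 P2=-
Op 2: best P0=NH2 P1=NH0 P2=-
Op 3: best P0=NH2 P1=NH0 P2=NH0
Op 4: best P0=NH2 P1=NH0 P2=NH0
Op 5: best P0=NH2 P1=NH0 P2=NH0
Op 6: best P0=NH2 P1=NH0 P2=NH0
Op 7: best P0=NH2 P1=NH2 P2=NH0
Op 8: best P0=NH1 P1=NH2 P2=NH0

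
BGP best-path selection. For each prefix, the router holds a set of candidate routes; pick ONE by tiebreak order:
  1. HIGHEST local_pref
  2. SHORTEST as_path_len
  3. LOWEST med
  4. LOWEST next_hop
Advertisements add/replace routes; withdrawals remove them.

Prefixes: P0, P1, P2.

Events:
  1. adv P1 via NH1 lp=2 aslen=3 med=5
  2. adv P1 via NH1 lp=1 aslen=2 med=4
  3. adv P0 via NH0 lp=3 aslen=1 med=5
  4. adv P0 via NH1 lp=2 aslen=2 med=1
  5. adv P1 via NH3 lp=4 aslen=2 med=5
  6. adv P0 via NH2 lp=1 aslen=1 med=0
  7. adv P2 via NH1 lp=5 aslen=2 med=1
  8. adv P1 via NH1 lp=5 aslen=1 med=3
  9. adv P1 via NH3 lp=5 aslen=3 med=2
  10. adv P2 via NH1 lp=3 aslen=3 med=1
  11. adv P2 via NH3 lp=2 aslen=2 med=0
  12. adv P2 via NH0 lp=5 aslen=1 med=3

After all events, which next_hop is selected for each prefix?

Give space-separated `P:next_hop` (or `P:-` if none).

Answer: P0:NH0 P1:NH1 P2:NH0

Derivation:
Op 1: best P0=- P1=NH1 P2=-
Op 2: best P0=- P1=NH1 P2=-
Op 3: best P0=NH0 P1=NH1 P2=-
Op 4: best P0=NH0 P1=NH1 P2=-
Op 5: best P0=NH0 P1=NH3 P2=-
Op 6: best P0=NH0 P1=NH3 P2=-
Op 7: best P0=NH0 P1=NH3 P2=NH1
Op 8: best P0=NH0 P1=NH1 P2=NH1
Op 9: best P0=NH0 P1=NH1 P2=NH1
Op 10: best P0=NH0 P1=NH1 P2=NH1
Op 11: best P0=NH0 P1=NH1 P2=NH1
Op 12: best P0=NH0 P1=NH1 P2=NH0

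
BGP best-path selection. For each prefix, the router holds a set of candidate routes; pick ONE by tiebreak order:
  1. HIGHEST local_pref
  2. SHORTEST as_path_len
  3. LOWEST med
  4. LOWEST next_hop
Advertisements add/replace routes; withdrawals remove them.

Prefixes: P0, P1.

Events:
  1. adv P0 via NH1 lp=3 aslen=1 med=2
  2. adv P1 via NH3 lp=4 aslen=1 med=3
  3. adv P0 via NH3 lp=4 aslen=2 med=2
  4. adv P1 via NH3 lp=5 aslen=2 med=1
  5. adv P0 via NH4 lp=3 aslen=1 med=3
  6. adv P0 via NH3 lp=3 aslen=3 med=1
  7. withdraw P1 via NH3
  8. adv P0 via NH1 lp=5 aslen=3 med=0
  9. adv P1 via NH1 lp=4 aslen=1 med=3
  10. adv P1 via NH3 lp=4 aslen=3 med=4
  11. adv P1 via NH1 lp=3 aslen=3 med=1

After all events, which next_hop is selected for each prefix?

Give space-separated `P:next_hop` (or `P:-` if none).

Answer: P0:NH1 P1:NH3

Derivation:
Op 1: best P0=NH1 P1=-
Op 2: best P0=NH1 P1=NH3
Op 3: best P0=NH3 P1=NH3
Op 4: best P0=NH3 P1=NH3
Op 5: best P0=NH3 P1=NH3
Op 6: best P0=NH1 P1=NH3
Op 7: best P0=NH1 P1=-
Op 8: best P0=NH1 P1=-
Op 9: best P0=NH1 P1=NH1
Op 10: best P0=NH1 P1=NH1
Op 11: best P0=NH1 P1=NH3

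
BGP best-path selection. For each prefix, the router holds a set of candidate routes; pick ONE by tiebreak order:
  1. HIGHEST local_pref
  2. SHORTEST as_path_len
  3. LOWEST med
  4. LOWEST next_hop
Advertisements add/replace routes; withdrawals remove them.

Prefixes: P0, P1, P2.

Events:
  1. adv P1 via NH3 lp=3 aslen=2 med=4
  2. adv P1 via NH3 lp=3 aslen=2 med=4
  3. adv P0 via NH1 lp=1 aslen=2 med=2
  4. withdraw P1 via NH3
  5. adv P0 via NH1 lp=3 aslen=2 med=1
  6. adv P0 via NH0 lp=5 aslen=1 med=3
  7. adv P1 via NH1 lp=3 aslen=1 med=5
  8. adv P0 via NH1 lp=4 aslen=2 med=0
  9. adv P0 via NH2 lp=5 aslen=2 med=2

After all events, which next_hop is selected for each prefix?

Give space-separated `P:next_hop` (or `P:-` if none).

Answer: P0:NH0 P1:NH1 P2:-

Derivation:
Op 1: best P0=- P1=NH3 P2=-
Op 2: best P0=- P1=NH3 P2=-
Op 3: best P0=NH1 P1=NH3 P2=-
Op 4: best P0=NH1 P1=- P2=-
Op 5: best P0=NH1 P1=- P2=-
Op 6: best P0=NH0 P1=- P2=-
Op 7: best P0=NH0 P1=NH1 P2=-
Op 8: best P0=NH0 P1=NH1 P2=-
Op 9: best P0=NH0 P1=NH1 P2=-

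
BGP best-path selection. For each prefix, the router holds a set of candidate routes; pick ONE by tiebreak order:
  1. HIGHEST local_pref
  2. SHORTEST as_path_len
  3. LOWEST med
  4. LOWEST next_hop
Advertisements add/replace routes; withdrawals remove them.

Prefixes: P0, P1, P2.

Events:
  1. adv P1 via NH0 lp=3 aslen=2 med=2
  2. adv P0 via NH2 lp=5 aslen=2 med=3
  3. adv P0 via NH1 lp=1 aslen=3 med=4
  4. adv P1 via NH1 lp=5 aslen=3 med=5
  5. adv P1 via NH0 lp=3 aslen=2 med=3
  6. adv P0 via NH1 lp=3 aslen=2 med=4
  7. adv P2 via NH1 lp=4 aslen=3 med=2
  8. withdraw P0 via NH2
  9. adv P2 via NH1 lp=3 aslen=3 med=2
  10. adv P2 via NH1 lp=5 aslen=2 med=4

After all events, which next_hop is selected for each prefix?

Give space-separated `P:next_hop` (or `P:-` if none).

Op 1: best P0=- P1=NH0 P2=-
Op 2: best P0=NH2 P1=NH0 P2=-
Op 3: best P0=NH2 P1=NH0 P2=-
Op 4: best P0=NH2 P1=NH1 P2=-
Op 5: best P0=NH2 P1=NH1 P2=-
Op 6: best P0=NH2 P1=NH1 P2=-
Op 7: best P0=NH2 P1=NH1 P2=NH1
Op 8: best P0=NH1 P1=NH1 P2=NH1
Op 9: best P0=NH1 P1=NH1 P2=NH1
Op 10: best P0=NH1 P1=NH1 P2=NH1

Answer: P0:NH1 P1:NH1 P2:NH1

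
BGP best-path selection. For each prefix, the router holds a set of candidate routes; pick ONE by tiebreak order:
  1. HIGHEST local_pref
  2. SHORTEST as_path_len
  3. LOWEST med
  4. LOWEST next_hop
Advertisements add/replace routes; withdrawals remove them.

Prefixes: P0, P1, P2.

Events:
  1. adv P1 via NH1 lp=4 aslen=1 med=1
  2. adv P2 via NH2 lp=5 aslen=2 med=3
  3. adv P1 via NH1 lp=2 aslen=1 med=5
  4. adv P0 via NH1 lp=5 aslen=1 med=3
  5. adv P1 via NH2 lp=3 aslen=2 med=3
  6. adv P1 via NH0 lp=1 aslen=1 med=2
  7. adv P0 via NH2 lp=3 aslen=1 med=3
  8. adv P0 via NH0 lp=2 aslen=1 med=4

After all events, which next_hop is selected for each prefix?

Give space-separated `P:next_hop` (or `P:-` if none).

Op 1: best P0=- P1=NH1 P2=-
Op 2: best P0=- P1=NH1 P2=NH2
Op 3: best P0=- P1=NH1 P2=NH2
Op 4: best P0=NH1 P1=NH1 P2=NH2
Op 5: best P0=NH1 P1=NH2 P2=NH2
Op 6: best P0=NH1 P1=NH2 P2=NH2
Op 7: best P0=NH1 P1=NH2 P2=NH2
Op 8: best P0=NH1 P1=NH2 P2=NH2

Answer: P0:NH1 P1:NH2 P2:NH2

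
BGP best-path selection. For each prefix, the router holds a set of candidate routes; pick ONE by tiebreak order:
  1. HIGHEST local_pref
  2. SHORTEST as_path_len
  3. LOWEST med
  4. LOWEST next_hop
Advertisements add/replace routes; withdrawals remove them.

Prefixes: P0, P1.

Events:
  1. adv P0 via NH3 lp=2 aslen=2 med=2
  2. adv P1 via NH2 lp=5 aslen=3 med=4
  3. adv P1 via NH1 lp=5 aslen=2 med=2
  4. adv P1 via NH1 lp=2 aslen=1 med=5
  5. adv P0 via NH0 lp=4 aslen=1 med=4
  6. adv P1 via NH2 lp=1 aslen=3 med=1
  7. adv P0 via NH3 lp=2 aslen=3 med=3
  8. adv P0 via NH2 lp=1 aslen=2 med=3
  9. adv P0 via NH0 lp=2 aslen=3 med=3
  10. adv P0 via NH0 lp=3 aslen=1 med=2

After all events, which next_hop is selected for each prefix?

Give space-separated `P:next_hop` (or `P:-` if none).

Answer: P0:NH0 P1:NH1

Derivation:
Op 1: best P0=NH3 P1=-
Op 2: best P0=NH3 P1=NH2
Op 3: best P0=NH3 P1=NH1
Op 4: best P0=NH3 P1=NH2
Op 5: best P0=NH0 P1=NH2
Op 6: best P0=NH0 P1=NH1
Op 7: best P0=NH0 P1=NH1
Op 8: best P0=NH0 P1=NH1
Op 9: best P0=NH0 P1=NH1
Op 10: best P0=NH0 P1=NH1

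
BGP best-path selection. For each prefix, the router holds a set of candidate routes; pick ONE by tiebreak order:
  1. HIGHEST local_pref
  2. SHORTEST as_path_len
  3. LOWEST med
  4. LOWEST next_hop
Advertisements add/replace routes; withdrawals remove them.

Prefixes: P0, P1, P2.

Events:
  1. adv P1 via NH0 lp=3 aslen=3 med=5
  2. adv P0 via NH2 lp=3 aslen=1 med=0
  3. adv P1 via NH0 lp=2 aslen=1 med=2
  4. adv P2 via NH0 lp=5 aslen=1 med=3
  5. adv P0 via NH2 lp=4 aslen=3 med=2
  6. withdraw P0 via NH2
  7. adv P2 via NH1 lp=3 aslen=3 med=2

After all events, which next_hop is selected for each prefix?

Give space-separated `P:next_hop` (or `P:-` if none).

Answer: P0:- P1:NH0 P2:NH0

Derivation:
Op 1: best P0=- P1=NH0 P2=-
Op 2: best P0=NH2 P1=NH0 P2=-
Op 3: best P0=NH2 P1=NH0 P2=-
Op 4: best P0=NH2 P1=NH0 P2=NH0
Op 5: best P0=NH2 P1=NH0 P2=NH0
Op 6: best P0=- P1=NH0 P2=NH0
Op 7: best P0=- P1=NH0 P2=NH0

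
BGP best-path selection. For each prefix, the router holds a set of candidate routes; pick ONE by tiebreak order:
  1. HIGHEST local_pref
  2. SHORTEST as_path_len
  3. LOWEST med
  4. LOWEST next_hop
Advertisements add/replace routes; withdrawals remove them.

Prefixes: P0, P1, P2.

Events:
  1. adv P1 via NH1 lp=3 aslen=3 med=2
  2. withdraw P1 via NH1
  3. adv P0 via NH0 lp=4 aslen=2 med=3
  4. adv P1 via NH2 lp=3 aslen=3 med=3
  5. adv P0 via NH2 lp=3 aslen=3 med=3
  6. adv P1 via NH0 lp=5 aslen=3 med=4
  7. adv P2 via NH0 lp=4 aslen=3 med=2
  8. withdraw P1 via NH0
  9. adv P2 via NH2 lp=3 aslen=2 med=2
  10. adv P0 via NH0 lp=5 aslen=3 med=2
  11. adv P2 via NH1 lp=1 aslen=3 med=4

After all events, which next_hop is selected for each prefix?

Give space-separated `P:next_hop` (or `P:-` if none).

Op 1: best P0=- P1=NH1 P2=-
Op 2: best P0=- P1=- P2=-
Op 3: best P0=NH0 P1=- P2=-
Op 4: best P0=NH0 P1=NH2 P2=-
Op 5: best P0=NH0 P1=NH2 P2=-
Op 6: best P0=NH0 P1=NH0 P2=-
Op 7: best P0=NH0 P1=NH0 P2=NH0
Op 8: best P0=NH0 P1=NH2 P2=NH0
Op 9: best P0=NH0 P1=NH2 P2=NH0
Op 10: best P0=NH0 P1=NH2 P2=NH0
Op 11: best P0=NH0 P1=NH2 P2=NH0

Answer: P0:NH0 P1:NH2 P2:NH0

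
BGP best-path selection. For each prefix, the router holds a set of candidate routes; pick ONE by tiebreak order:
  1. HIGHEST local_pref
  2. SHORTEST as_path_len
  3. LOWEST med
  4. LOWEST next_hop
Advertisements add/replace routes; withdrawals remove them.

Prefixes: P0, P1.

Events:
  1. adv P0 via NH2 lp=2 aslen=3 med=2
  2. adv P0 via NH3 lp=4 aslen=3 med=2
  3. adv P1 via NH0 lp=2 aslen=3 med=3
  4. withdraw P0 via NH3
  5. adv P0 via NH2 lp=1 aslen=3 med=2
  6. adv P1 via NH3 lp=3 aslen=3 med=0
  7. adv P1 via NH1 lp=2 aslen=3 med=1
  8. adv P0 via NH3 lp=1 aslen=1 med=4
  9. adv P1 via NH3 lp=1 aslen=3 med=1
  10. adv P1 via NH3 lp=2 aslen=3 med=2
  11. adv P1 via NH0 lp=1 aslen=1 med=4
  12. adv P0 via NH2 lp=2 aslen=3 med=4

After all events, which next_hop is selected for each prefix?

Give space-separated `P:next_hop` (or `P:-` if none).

Op 1: best P0=NH2 P1=-
Op 2: best P0=NH3 P1=-
Op 3: best P0=NH3 P1=NH0
Op 4: best P0=NH2 P1=NH0
Op 5: best P0=NH2 P1=NH0
Op 6: best P0=NH2 P1=NH3
Op 7: best P0=NH2 P1=NH3
Op 8: best P0=NH3 P1=NH3
Op 9: best P0=NH3 P1=NH1
Op 10: best P0=NH3 P1=NH1
Op 11: best P0=NH3 P1=NH1
Op 12: best P0=NH2 P1=NH1

Answer: P0:NH2 P1:NH1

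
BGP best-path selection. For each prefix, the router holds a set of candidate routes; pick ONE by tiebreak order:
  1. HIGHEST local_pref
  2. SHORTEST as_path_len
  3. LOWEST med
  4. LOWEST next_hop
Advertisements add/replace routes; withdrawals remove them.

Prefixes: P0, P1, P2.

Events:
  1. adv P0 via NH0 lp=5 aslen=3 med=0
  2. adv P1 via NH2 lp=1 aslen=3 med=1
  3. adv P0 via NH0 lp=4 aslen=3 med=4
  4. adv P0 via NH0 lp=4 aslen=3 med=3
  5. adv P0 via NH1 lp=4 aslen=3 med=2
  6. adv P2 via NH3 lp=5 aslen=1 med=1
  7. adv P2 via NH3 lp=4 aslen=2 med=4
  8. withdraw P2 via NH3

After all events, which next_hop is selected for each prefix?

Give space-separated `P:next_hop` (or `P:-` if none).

Op 1: best P0=NH0 P1=- P2=-
Op 2: best P0=NH0 P1=NH2 P2=-
Op 3: best P0=NH0 P1=NH2 P2=-
Op 4: best P0=NH0 P1=NH2 P2=-
Op 5: best P0=NH1 P1=NH2 P2=-
Op 6: best P0=NH1 P1=NH2 P2=NH3
Op 7: best P0=NH1 P1=NH2 P2=NH3
Op 8: best P0=NH1 P1=NH2 P2=-

Answer: P0:NH1 P1:NH2 P2:-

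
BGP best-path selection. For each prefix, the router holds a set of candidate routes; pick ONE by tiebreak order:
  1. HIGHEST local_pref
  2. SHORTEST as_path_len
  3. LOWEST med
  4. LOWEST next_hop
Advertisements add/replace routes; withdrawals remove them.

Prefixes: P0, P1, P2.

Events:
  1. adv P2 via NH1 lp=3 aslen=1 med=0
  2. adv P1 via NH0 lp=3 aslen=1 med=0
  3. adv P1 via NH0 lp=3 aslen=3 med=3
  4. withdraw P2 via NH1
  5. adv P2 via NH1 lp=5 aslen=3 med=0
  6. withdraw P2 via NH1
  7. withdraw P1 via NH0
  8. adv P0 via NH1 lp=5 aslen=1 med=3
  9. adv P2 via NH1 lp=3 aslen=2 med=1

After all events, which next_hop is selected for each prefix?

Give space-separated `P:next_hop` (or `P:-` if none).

Answer: P0:NH1 P1:- P2:NH1

Derivation:
Op 1: best P0=- P1=- P2=NH1
Op 2: best P0=- P1=NH0 P2=NH1
Op 3: best P0=- P1=NH0 P2=NH1
Op 4: best P0=- P1=NH0 P2=-
Op 5: best P0=- P1=NH0 P2=NH1
Op 6: best P0=- P1=NH0 P2=-
Op 7: best P0=- P1=- P2=-
Op 8: best P0=NH1 P1=- P2=-
Op 9: best P0=NH1 P1=- P2=NH1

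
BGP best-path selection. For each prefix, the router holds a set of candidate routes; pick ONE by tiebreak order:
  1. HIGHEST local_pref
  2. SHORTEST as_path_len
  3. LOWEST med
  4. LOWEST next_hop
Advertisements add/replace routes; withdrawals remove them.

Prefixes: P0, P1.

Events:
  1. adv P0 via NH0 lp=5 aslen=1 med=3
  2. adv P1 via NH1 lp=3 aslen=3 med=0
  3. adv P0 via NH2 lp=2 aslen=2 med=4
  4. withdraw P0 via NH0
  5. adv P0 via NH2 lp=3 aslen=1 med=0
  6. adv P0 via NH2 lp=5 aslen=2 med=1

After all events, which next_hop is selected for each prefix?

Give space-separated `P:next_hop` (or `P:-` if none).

Op 1: best P0=NH0 P1=-
Op 2: best P0=NH0 P1=NH1
Op 3: best P0=NH0 P1=NH1
Op 4: best P0=NH2 P1=NH1
Op 5: best P0=NH2 P1=NH1
Op 6: best P0=NH2 P1=NH1

Answer: P0:NH2 P1:NH1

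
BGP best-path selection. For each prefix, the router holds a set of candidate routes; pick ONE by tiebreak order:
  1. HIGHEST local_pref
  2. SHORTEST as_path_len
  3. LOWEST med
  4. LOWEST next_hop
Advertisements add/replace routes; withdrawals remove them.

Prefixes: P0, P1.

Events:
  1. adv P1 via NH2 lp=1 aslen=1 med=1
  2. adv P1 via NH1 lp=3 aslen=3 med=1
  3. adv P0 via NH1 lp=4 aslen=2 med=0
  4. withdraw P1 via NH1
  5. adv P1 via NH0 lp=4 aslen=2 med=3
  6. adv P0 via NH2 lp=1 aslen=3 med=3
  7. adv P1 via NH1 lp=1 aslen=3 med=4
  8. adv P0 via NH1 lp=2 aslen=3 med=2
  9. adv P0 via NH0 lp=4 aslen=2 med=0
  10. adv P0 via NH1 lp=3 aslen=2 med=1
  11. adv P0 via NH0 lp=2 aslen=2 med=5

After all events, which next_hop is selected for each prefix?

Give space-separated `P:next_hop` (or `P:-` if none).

Op 1: best P0=- P1=NH2
Op 2: best P0=- P1=NH1
Op 3: best P0=NH1 P1=NH1
Op 4: best P0=NH1 P1=NH2
Op 5: best P0=NH1 P1=NH0
Op 6: best P0=NH1 P1=NH0
Op 7: best P0=NH1 P1=NH0
Op 8: best P0=NH1 P1=NH0
Op 9: best P0=NH0 P1=NH0
Op 10: best P0=NH0 P1=NH0
Op 11: best P0=NH1 P1=NH0

Answer: P0:NH1 P1:NH0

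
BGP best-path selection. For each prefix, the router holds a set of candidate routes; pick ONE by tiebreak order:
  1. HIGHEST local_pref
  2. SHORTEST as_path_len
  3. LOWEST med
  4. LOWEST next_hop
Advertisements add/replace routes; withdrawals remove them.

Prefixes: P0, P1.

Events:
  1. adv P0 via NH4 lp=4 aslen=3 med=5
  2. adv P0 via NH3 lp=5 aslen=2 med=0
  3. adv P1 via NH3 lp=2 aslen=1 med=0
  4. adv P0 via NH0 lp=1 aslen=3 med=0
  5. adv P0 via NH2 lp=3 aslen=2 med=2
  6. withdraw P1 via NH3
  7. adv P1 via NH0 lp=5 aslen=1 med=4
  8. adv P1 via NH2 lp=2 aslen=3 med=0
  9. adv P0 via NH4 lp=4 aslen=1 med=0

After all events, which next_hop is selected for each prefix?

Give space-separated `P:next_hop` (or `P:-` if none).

Op 1: best P0=NH4 P1=-
Op 2: best P0=NH3 P1=-
Op 3: best P0=NH3 P1=NH3
Op 4: best P0=NH3 P1=NH3
Op 5: best P0=NH3 P1=NH3
Op 6: best P0=NH3 P1=-
Op 7: best P0=NH3 P1=NH0
Op 8: best P0=NH3 P1=NH0
Op 9: best P0=NH3 P1=NH0

Answer: P0:NH3 P1:NH0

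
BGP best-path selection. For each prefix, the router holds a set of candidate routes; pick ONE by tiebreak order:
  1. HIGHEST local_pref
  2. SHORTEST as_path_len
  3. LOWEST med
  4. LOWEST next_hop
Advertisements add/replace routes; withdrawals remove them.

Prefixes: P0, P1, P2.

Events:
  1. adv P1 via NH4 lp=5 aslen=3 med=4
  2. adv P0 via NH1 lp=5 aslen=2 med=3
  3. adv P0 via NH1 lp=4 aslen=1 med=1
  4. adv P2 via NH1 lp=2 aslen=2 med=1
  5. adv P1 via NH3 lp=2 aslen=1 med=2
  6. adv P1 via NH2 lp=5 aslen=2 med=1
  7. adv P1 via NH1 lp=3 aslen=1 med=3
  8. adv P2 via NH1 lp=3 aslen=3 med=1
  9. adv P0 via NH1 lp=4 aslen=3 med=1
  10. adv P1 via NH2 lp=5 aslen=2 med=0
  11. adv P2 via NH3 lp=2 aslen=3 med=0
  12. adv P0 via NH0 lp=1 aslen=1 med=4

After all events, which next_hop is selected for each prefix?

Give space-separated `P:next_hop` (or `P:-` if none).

Op 1: best P0=- P1=NH4 P2=-
Op 2: best P0=NH1 P1=NH4 P2=-
Op 3: best P0=NH1 P1=NH4 P2=-
Op 4: best P0=NH1 P1=NH4 P2=NH1
Op 5: best P0=NH1 P1=NH4 P2=NH1
Op 6: best P0=NH1 P1=NH2 P2=NH1
Op 7: best P0=NH1 P1=NH2 P2=NH1
Op 8: best P0=NH1 P1=NH2 P2=NH1
Op 9: best P0=NH1 P1=NH2 P2=NH1
Op 10: best P0=NH1 P1=NH2 P2=NH1
Op 11: best P0=NH1 P1=NH2 P2=NH1
Op 12: best P0=NH1 P1=NH2 P2=NH1

Answer: P0:NH1 P1:NH2 P2:NH1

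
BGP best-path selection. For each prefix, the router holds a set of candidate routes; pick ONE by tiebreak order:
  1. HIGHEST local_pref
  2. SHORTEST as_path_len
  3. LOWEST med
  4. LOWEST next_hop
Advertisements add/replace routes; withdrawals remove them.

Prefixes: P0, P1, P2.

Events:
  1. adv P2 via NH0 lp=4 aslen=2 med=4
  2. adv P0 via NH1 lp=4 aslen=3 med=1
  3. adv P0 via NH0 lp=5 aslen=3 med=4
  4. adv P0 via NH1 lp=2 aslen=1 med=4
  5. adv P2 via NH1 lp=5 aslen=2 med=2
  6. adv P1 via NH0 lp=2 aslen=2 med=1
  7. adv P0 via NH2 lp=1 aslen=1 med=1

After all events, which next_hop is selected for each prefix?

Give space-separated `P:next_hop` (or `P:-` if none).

Op 1: best P0=- P1=- P2=NH0
Op 2: best P0=NH1 P1=- P2=NH0
Op 3: best P0=NH0 P1=- P2=NH0
Op 4: best P0=NH0 P1=- P2=NH0
Op 5: best P0=NH0 P1=- P2=NH1
Op 6: best P0=NH0 P1=NH0 P2=NH1
Op 7: best P0=NH0 P1=NH0 P2=NH1

Answer: P0:NH0 P1:NH0 P2:NH1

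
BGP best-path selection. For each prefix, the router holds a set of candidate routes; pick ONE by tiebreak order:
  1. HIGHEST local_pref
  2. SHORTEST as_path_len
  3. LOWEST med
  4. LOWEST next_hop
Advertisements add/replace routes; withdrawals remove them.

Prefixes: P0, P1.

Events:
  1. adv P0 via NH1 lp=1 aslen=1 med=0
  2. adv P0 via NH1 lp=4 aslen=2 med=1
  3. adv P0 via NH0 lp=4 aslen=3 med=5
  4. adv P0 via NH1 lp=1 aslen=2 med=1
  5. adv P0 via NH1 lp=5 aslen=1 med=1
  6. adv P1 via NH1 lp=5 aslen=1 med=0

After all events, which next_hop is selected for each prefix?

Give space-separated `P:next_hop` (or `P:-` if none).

Op 1: best P0=NH1 P1=-
Op 2: best P0=NH1 P1=-
Op 3: best P0=NH1 P1=-
Op 4: best P0=NH0 P1=-
Op 5: best P0=NH1 P1=-
Op 6: best P0=NH1 P1=NH1

Answer: P0:NH1 P1:NH1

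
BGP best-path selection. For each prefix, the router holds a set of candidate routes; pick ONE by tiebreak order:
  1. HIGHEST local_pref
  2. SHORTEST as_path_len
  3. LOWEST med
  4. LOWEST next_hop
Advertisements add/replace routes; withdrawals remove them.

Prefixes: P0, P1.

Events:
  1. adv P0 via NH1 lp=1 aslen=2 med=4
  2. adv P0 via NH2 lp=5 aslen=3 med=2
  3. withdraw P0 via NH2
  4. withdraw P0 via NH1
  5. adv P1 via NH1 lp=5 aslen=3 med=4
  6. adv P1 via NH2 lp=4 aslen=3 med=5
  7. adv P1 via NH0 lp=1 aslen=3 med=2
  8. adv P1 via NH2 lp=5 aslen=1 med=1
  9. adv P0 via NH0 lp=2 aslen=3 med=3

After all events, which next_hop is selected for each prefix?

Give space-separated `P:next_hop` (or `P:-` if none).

Op 1: best P0=NH1 P1=-
Op 2: best P0=NH2 P1=-
Op 3: best P0=NH1 P1=-
Op 4: best P0=- P1=-
Op 5: best P0=- P1=NH1
Op 6: best P0=- P1=NH1
Op 7: best P0=- P1=NH1
Op 8: best P0=- P1=NH2
Op 9: best P0=NH0 P1=NH2

Answer: P0:NH0 P1:NH2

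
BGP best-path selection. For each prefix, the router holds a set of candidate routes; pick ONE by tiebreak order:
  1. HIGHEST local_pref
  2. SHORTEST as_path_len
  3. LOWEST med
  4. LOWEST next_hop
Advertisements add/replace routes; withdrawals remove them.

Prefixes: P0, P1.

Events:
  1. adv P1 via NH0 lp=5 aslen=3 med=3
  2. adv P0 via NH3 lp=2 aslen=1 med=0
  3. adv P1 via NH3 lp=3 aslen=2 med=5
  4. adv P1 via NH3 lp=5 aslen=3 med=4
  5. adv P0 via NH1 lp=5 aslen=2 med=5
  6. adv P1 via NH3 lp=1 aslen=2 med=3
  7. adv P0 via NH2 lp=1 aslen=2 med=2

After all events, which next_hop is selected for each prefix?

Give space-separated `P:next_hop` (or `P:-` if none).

Op 1: best P0=- P1=NH0
Op 2: best P0=NH3 P1=NH0
Op 3: best P0=NH3 P1=NH0
Op 4: best P0=NH3 P1=NH0
Op 5: best P0=NH1 P1=NH0
Op 6: best P0=NH1 P1=NH0
Op 7: best P0=NH1 P1=NH0

Answer: P0:NH1 P1:NH0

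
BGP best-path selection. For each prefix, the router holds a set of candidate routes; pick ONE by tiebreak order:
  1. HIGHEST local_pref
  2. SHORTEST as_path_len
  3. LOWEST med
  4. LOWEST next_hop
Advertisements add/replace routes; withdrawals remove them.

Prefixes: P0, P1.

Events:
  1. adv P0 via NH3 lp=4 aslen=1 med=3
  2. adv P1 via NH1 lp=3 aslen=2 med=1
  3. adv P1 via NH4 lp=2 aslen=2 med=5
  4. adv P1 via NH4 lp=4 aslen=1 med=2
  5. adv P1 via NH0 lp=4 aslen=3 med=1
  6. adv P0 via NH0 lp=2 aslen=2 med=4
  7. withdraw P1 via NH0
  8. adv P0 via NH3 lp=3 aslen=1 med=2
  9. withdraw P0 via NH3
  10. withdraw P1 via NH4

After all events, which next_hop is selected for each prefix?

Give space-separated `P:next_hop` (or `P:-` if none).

Op 1: best P0=NH3 P1=-
Op 2: best P0=NH3 P1=NH1
Op 3: best P0=NH3 P1=NH1
Op 4: best P0=NH3 P1=NH4
Op 5: best P0=NH3 P1=NH4
Op 6: best P0=NH3 P1=NH4
Op 7: best P0=NH3 P1=NH4
Op 8: best P0=NH3 P1=NH4
Op 9: best P0=NH0 P1=NH4
Op 10: best P0=NH0 P1=NH1

Answer: P0:NH0 P1:NH1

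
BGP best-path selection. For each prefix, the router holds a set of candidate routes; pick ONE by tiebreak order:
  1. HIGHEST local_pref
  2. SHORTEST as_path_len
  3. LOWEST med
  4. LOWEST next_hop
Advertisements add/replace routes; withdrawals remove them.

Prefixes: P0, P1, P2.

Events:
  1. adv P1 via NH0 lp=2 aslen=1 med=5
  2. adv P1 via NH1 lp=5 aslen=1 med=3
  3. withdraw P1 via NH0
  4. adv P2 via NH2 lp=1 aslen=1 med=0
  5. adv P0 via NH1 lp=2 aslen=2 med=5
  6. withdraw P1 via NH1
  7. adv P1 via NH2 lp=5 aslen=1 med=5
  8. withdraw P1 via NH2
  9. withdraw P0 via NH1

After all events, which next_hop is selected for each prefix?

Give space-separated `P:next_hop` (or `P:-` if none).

Op 1: best P0=- P1=NH0 P2=-
Op 2: best P0=- P1=NH1 P2=-
Op 3: best P0=- P1=NH1 P2=-
Op 4: best P0=- P1=NH1 P2=NH2
Op 5: best P0=NH1 P1=NH1 P2=NH2
Op 6: best P0=NH1 P1=- P2=NH2
Op 7: best P0=NH1 P1=NH2 P2=NH2
Op 8: best P0=NH1 P1=- P2=NH2
Op 9: best P0=- P1=- P2=NH2

Answer: P0:- P1:- P2:NH2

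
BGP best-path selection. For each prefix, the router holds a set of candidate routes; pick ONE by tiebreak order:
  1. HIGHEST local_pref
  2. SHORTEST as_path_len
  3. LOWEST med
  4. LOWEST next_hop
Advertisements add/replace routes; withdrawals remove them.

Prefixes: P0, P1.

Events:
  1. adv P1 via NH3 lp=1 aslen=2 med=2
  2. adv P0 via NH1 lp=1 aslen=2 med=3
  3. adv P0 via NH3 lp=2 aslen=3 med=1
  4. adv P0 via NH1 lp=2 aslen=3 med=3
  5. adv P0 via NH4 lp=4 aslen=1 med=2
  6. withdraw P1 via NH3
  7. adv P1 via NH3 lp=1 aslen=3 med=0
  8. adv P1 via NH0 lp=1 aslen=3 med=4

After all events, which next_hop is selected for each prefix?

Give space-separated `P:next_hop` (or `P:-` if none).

Op 1: best P0=- P1=NH3
Op 2: best P0=NH1 P1=NH3
Op 3: best P0=NH3 P1=NH3
Op 4: best P0=NH3 P1=NH3
Op 5: best P0=NH4 P1=NH3
Op 6: best P0=NH4 P1=-
Op 7: best P0=NH4 P1=NH3
Op 8: best P0=NH4 P1=NH3

Answer: P0:NH4 P1:NH3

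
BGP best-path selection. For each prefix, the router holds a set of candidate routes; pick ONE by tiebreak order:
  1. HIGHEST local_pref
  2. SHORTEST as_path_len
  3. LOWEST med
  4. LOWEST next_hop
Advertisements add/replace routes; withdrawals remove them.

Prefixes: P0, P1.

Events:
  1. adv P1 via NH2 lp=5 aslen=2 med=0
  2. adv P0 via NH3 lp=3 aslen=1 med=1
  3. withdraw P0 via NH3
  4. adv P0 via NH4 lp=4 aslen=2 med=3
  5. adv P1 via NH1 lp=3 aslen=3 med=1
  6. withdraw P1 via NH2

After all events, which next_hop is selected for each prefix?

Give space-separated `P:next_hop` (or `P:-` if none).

Answer: P0:NH4 P1:NH1

Derivation:
Op 1: best P0=- P1=NH2
Op 2: best P0=NH3 P1=NH2
Op 3: best P0=- P1=NH2
Op 4: best P0=NH4 P1=NH2
Op 5: best P0=NH4 P1=NH2
Op 6: best P0=NH4 P1=NH1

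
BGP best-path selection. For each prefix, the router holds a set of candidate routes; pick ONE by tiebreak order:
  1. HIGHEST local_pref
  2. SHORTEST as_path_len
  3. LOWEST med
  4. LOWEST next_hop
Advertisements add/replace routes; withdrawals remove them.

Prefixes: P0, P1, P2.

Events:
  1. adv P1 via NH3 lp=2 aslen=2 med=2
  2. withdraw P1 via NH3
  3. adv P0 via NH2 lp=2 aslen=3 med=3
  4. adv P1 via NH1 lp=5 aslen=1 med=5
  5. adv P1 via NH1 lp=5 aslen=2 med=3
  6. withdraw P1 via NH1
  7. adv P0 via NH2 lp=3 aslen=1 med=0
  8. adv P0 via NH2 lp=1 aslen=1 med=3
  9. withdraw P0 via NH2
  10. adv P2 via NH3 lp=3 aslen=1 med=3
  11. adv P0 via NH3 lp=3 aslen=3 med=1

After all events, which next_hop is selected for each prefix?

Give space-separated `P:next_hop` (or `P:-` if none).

Op 1: best P0=- P1=NH3 P2=-
Op 2: best P0=- P1=- P2=-
Op 3: best P0=NH2 P1=- P2=-
Op 4: best P0=NH2 P1=NH1 P2=-
Op 5: best P0=NH2 P1=NH1 P2=-
Op 6: best P0=NH2 P1=- P2=-
Op 7: best P0=NH2 P1=- P2=-
Op 8: best P0=NH2 P1=- P2=-
Op 9: best P0=- P1=- P2=-
Op 10: best P0=- P1=- P2=NH3
Op 11: best P0=NH3 P1=- P2=NH3

Answer: P0:NH3 P1:- P2:NH3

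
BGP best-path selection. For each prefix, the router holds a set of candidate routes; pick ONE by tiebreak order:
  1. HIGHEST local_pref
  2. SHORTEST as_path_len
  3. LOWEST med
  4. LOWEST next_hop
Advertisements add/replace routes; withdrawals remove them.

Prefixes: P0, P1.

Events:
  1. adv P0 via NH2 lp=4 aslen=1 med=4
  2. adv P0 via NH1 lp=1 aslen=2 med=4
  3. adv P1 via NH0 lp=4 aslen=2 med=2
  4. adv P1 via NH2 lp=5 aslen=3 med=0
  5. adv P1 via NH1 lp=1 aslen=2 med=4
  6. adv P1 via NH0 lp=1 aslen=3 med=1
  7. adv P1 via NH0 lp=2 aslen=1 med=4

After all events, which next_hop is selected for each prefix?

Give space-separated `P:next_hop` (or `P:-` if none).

Answer: P0:NH2 P1:NH2

Derivation:
Op 1: best P0=NH2 P1=-
Op 2: best P0=NH2 P1=-
Op 3: best P0=NH2 P1=NH0
Op 4: best P0=NH2 P1=NH2
Op 5: best P0=NH2 P1=NH2
Op 6: best P0=NH2 P1=NH2
Op 7: best P0=NH2 P1=NH2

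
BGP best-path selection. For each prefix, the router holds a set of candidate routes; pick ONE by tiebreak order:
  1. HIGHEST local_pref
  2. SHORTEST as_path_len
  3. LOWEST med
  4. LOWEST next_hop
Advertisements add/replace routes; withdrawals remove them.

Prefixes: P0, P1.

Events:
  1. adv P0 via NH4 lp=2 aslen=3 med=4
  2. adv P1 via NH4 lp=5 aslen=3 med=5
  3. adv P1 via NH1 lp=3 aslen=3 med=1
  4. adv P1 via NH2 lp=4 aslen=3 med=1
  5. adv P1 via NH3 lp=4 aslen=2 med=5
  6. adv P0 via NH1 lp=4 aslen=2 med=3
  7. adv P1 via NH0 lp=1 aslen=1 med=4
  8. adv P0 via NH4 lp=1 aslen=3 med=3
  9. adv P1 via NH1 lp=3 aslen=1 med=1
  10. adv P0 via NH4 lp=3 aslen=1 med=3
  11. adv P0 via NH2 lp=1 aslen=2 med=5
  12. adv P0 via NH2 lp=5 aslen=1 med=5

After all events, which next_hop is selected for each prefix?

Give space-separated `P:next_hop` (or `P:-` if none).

Answer: P0:NH2 P1:NH4

Derivation:
Op 1: best P0=NH4 P1=-
Op 2: best P0=NH4 P1=NH4
Op 3: best P0=NH4 P1=NH4
Op 4: best P0=NH4 P1=NH4
Op 5: best P0=NH4 P1=NH4
Op 6: best P0=NH1 P1=NH4
Op 7: best P0=NH1 P1=NH4
Op 8: best P0=NH1 P1=NH4
Op 9: best P0=NH1 P1=NH4
Op 10: best P0=NH1 P1=NH4
Op 11: best P0=NH1 P1=NH4
Op 12: best P0=NH2 P1=NH4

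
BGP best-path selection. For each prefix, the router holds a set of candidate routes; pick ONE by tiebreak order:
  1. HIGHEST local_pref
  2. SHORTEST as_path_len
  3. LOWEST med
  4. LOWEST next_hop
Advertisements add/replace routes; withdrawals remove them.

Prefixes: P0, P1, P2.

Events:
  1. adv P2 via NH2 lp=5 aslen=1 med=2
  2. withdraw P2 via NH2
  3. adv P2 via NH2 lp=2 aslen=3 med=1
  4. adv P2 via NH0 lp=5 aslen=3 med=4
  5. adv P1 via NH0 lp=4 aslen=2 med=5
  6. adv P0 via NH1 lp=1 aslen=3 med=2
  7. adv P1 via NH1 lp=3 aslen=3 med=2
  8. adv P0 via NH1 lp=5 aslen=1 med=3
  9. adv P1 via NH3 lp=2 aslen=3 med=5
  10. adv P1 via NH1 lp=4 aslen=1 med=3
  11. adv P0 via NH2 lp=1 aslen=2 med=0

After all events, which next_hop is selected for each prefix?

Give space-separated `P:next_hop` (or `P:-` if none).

Answer: P0:NH1 P1:NH1 P2:NH0

Derivation:
Op 1: best P0=- P1=- P2=NH2
Op 2: best P0=- P1=- P2=-
Op 3: best P0=- P1=- P2=NH2
Op 4: best P0=- P1=- P2=NH0
Op 5: best P0=- P1=NH0 P2=NH0
Op 6: best P0=NH1 P1=NH0 P2=NH0
Op 7: best P0=NH1 P1=NH0 P2=NH0
Op 8: best P0=NH1 P1=NH0 P2=NH0
Op 9: best P0=NH1 P1=NH0 P2=NH0
Op 10: best P0=NH1 P1=NH1 P2=NH0
Op 11: best P0=NH1 P1=NH1 P2=NH0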